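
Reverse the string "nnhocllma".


Input: nnhocllma
Reading characters right to left:
  Position 8: 'a'
  Position 7: 'm'
  Position 6: 'l'
  Position 5: 'l'
  Position 4: 'c'
  Position 3: 'o'
  Position 2: 'h'
  Position 1: 'n'
  Position 0: 'n'
Reversed: amllcohnn

amllcohnn


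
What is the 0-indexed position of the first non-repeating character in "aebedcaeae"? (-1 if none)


Input: aebedcaeae
Character frequencies:
  'a': 3
  'b': 1
  'c': 1
  'd': 1
  'e': 4
Scanning left to right for freq == 1:
  Position 0 ('a'): freq=3, skip
  Position 1 ('e'): freq=4, skip
  Position 2 ('b'): unique! => answer = 2

2


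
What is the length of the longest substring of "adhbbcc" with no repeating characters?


Input: "adhbbcc"
Sliding window (track last position of each char):
  Position 0 ('a'): window [0,0] length 1 -- new best
  Position 1 ('d'): window [0,1] length 2 -- new best
  Position 2 ('h'): window [0,2] length 3 -- new best
  Position 3 ('b'): window [0,3] length 4 -- new best
  Position 4 ('b'): repeat (last at 3), move window start to 4
  Position 4 ('b'): window [4,4] length 1
  Position 5 ('c'): window [4,5] length 2
  Position 6 ('c'): repeat (last at 5), move window start to 6
  Position 6 ('c'): window [6,6] length 1
Longest substring with no repeats: "adhb" with length 4

4


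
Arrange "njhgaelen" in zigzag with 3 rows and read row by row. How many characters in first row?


Zigzag "njhgaelen" into 3 rows:
Placing characters:
  'n' => row 0
  'j' => row 1
  'h' => row 2
  'g' => row 1
  'a' => row 0
  'e' => row 1
  'l' => row 2
  'e' => row 1
  'n' => row 0
Rows:
  Row 0: "nan"
  Row 1: "jgee"
  Row 2: "hl"
First row length: 3

3


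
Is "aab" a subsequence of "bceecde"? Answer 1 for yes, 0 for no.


Check if "aab" is a subsequence of "bceecde"
Greedy scan:
  Position 0 ('b'): no match needed
  Position 1 ('c'): no match needed
  Position 2 ('e'): no match needed
  Position 3 ('e'): no match needed
  Position 4 ('c'): no match needed
  Position 5 ('d'): no match needed
  Position 6 ('e'): no match needed
Only matched 0/3 characters => not a subsequence

0


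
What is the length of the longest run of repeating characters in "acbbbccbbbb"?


Input: "acbbbccbbbb"
Scanning for longest run:
  Position 1 ('c'): new char, reset run to 1
  Position 2 ('b'): new char, reset run to 1
  Position 3 ('b'): continues run of 'b', length=2
  Position 4 ('b'): continues run of 'b', length=3
  Position 5 ('c'): new char, reset run to 1
  Position 6 ('c'): continues run of 'c', length=2
  Position 7 ('b'): new char, reset run to 1
  Position 8 ('b'): continues run of 'b', length=2
  Position 9 ('b'): continues run of 'b', length=3
  Position 10 ('b'): continues run of 'b', length=4
Longest run: 'b' with length 4

4


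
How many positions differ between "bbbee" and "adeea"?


Comparing "bbbee" and "adeea" position by position:
  Position 0: 'b' vs 'a' => DIFFER
  Position 1: 'b' vs 'd' => DIFFER
  Position 2: 'b' vs 'e' => DIFFER
  Position 3: 'e' vs 'e' => same
  Position 4: 'e' vs 'a' => DIFFER
Positions that differ: 4

4


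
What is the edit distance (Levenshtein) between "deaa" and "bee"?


Computing edit distance: "deaa" -> "bee"
DP table:
           b    e    e
      0    1    2    3
  d   1    1    2    3
  e   2    2    1    2
  a   3    3    2    2
  a   4    4    3    3
Edit distance = dp[4][3] = 3

3


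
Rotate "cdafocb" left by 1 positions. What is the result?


Input: "cdafocb", rotate left by 1
First 1 characters: "c"
Remaining characters: "dafocb"
Concatenate remaining + first: "dafocb" + "c" = "dafocbc"

dafocbc


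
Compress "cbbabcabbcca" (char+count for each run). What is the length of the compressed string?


Input: cbbabcabbcca
Runs:
  'c' x 1 => "c1"
  'b' x 2 => "b2"
  'a' x 1 => "a1"
  'b' x 1 => "b1"
  'c' x 1 => "c1"
  'a' x 1 => "a1"
  'b' x 2 => "b2"
  'c' x 2 => "c2"
  'a' x 1 => "a1"
Compressed: "c1b2a1b1c1a1b2c2a1"
Compressed length: 18

18


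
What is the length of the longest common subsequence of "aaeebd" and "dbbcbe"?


LCS of "aaeebd" and "dbbcbe"
DP table:
           d    b    b    c    b    e
      0    0    0    0    0    0    0
  a   0    0    0    0    0    0    0
  a   0    0    0    0    0    0    0
  e   0    0    0    0    0    0    1
  e   0    0    0    0    0    0    1
  b   0    0    1    1    1    1    1
  d   0    1    1    1    1    1    1
LCS length = dp[6][6] = 1

1


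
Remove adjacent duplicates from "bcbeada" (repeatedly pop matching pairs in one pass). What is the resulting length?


Input: bcbeada
Stack-based adjacent duplicate removal:
  Read 'b': push. Stack: b
  Read 'c': push. Stack: bc
  Read 'b': push. Stack: bcb
  Read 'e': push. Stack: bcbe
  Read 'a': push. Stack: bcbea
  Read 'd': push. Stack: bcbead
  Read 'a': push. Stack: bcbeada
Final stack: "bcbeada" (length 7)

7


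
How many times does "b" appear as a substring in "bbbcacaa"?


Searching for "b" in "bbbcacaa"
Scanning each position:
  Position 0: "b" => MATCH
  Position 1: "b" => MATCH
  Position 2: "b" => MATCH
  Position 3: "c" => no
  Position 4: "a" => no
  Position 5: "c" => no
  Position 6: "a" => no
  Position 7: "a" => no
Total occurrences: 3

3


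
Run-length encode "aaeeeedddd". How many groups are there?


Input: aaeeeedddd
Scanning for consecutive runs:
  Group 1: 'a' x 2 (positions 0-1)
  Group 2: 'e' x 4 (positions 2-5)
  Group 3: 'd' x 4 (positions 6-9)
Total groups: 3

3


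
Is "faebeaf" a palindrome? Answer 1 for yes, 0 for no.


Input: faebeaf
Reversed: faebeaf
  Compare pos 0 ('f') with pos 6 ('f'): match
  Compare pos 1 ('a') with pos 5 ('a'): match
  Compare pos 2 ('e') with pos 4 ('e'): match
Result: palindrome

1


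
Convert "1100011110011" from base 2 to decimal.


Input: "1100011110011" in base 2
Positional expansion:
  Digit '1' (value 1) x 2^12 = 4096
  Digit '1' (value 1) x 2^11 = 2048
  Digit '0' (value 0) x 2^10 = 0
  Digit '0' (value 0) x 2^9 = 0
  Digit '0' (value 0) x 2^8 = 0
  Digit '1' (value 1) x 2^7 = 128
  Digit '1' (value 1) x 2^6 = 64
  Digit '1' (value 1) x 2^5 = 32
  Digit '1' (value 1) x 2^4 = 16
  Digit '0' (value 0) x 2^3 = 0
  Digit '0' (value 0) x 2^2 = 0
  Digit '1' (value 1) x 2^1 = 2
  Digit '1' (value 1) x 2^0 = 1
Sum = 6387

6387


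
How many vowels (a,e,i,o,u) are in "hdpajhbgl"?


Input: hdpajhbgl
Checking each character:
  'h' at position 0: consonant
  'd' at position 1: consonant
  'p' at position 2: consonant
  'a' at position 3: vowel (running total: 1)
  'j' at position 4: consonant
  'h' at position 5: consonant
  'b' at position 6: consonant
  'g' at position 7: consonant
  'l' at position 8: consonant
Total vowels: 1

1


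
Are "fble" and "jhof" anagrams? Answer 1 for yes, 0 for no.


Strings: "fble", "jhof"
Sorted first:  befl
Sorted second: fhjo
Differ at position 0: 'b' vs 'f' => not anagrams

0


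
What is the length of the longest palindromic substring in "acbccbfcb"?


Input: "acbccbfcb"
Checking substrings for palindromes:
  [2:6] "bccb" (len 4) => palindrome
  [1:4] "cbc" (len 3) => palindrome
  [3:5] "cc" (len 2) => palindrome
Longest palindromic substring: "bccb" with length 4

4


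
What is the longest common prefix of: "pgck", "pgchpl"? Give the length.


Words: pgck, pgchpl
  Position 0: all 'p' => match
  Position 1: all 'g' => match
  Position 2: all 'c' => match
  Position 3: ('k', 'h') => mismatch, stop
LCP = "pgc" (length 3)

3


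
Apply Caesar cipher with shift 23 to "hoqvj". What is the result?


Caesar cipher: shift "hoqvj" by 23
  'h' (pos 7) + 23 = pos 4 = 'e'
  'o' (pos 14) + 23 = pos 11 = 'l'
  'q' (pos 16) + 23 = pos 13 = 'n'
  'v' (pos 21) + 23 = pos 18 = 's'
  'j' (pos 9) + 23 = pos 6 = 'g'
Result: elnsg

elnsg


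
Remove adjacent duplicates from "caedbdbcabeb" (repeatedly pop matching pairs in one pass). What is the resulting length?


Input: caedbdbcabeb
Stack-based adjacent duplicate removal:
  Read 'c': push. Stack: c
  Read 'a': push. Stack: ca
  Read 'e': push. Stack: cae
  Read 'd': push. Stack: caed
  Read 'b': push. Stack: caedb
  Read 'd': push. Stack: caedbd
  Read 'b': push. Stack: caedbdb
  Read 'c': push. Stack: caedbdbc
  Read 'a': push. Stack: caedbdbca
  Read 'b': push. Stack: caedbdbcab
  Read 'e': push. Stack: caedbdbcabe
  Read 'b': push. Stack: caedbdbcabeb
Final stack: "caedbdbcabeb" (length 12)

12


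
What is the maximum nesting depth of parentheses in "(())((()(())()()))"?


Input: "(())((()(())()()))"
Tracking depth:
  Position 0 '(': depth becomes 1
  Position 1 '(': depth becomes 2
  Position 2 ')': depth becomes 1
  Position 3 ')': depth becomes 0
  Position 4 '(': depth becomes 1
  Position 5 '(': depth becomes 2
  Position 6 '(': depth becomes 3
  Position 7 ')': depth becomes 2
  Position 8 '(': depth becomes 3
  Position 9 '(': depth becomes 4
  Position 10 ')': depth becomes 3
  Position 11 ')': depth becomes 2
  Position 12 '(': depth becomes 3
  Position 13 ')': depth becomes 2
  Position 14 '(': depth becomes 3
  Position 15 ')': depth becomes 2
  Position 16 ')': depth becomes 1
  Position 17 ')': depth becomes 0
Maximum depth reached: 4

4


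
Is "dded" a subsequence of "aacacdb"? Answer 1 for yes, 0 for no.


Check if "dded" is a subsequence of "aacacdb"
Greedy scan:
  Position 0 ('a'): no match needed
  Position 1 ('a'): no match needed
  Position 2 ('c'): no match needed
  Position 3 ('a'): no match needed
  Position 4 ('c'): no match needed
  Position 5 ('d'): matches sub[0] = 'd'
  Position 6 ('b'): no match needed
Only matched 1/4 characters => not a subsequence

0


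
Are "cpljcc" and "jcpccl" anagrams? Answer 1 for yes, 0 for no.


Strings: "cpljcc", "jcpccl"
Sorted first:  cccjlp
Sorted second: cccjlp
Sorted forms match => anagrams

1


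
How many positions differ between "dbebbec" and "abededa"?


Comparing "dbebbec" and "abededa" position by position:
  Position 0: 'd' vs 'a' => DIFFER
  Position 1: 'b' vs 'b' => same
  Position 2: 'e' vs 'e' => same
  Position 3: 'b' vs 'd' => DIFFER
  Position 4: 'b' vs 'e' => DIFFER
  Position 5: 'e' vs 'd' => DIFFER
  Position 6: 'c' vs 'a' => DIFFER
Positions that differ: 5

5


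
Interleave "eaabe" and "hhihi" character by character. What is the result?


Interleaving "eaabe" and "hhihi":
  Position 0: 'e' from first, 'h' from second => "eh"
  Position 1: 'a' from first, 'h' from second => "ah"
  Position 2: 'a' from first, 'i' from second => "ai"
  Position 3: 'b' from first, 'h' from second => "bh"
  Position 4: 'e' from first, 'i' from second => "ei"
Result: ehahaibhei

ehahaibhei


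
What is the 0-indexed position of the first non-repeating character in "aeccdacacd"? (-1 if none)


Input: aeccdacacd
Character frequencies:
  'a': 3
  'c': 4
  'd': 2
  'e': 1
Scanning left to right for freq == 1:
  Position 0 ('a'): freq=3, skip
  Position 1 ('e'): unique! => answer = 1

1


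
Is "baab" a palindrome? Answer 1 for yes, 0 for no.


Input: baab
Reversed: baab
  Compare pos 0 ('b') with pos 3 ('b'): match
  Compare pos 1 ('a') with pos 2 ('a'): match
Result: palindrome

1


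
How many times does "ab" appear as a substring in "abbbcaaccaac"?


Searching for "ab" in "abbbcaaccaac"
Scanning each position:
  Position 0: "ab" => MATCH
  Position 1: "bb" => no
  Position 2: "bb" => no
  Position 3: "bc" => no
  Position 4: "ca" => no
  Position 5: "aa" => no
  Position 6: "ac" => no
  Position 7: "cc" => no
  Position 8: "ca" => no
  Position 9: "aa" => no
  Position 10: "ac" => no
Total occurrences: 1

1


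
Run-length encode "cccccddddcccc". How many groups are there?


Input: cccccddddcccc
Scanning for consecutive runs:
  Group 1: 'c' x 5 (positions 0-4)
  Group 2: 'd' x 4 (positions 5-8)
  Group 3: 'c' x 4 (positions 9-12)
Total groups: 3

3


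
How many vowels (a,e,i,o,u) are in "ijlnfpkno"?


Input: ijlnfpkno
Checking each character:
  'i' at position 0: vowel (running total: 1)
  'j' at position 1: consonant
  'l' at position 2: consonant
  'n' at position 3: consonant
  'f' at position 4: consonant
  'p' at position 5: consonant
  'k' at position 6: consonant
  'n' at position 7: consonant
  'o' at position 8: vowel (running total: 2)
Total vowels: 2

2


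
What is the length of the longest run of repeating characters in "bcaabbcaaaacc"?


Input: "bcaabbcaaaacc"
Scanning for longest run:
  Position 1 ('c'): new char, reset run to 1
  Position 2 ('a'): new char, reset run to 1
  Position 3 ('a'): continues run of 'a', length=2
  Position 4 ('b'): new char, reset run to 1
  Position 5 ('b'): continues run of 'b', length=2
  Position 6 ('c'): new char, reset run to 1
  Position 7 ('a'): new char, reset run to 1
  Position 8 ('a'): continues run of 'a', length=2
  Position 9 ('a'): continues run of 'a', length=3
  Position 10 ('a'): continues run of 'a', length=4
  Position 11 ('c'): new char, reset run to 1
  Position 12 ('c'): continues run of 'c', length=2
Longest run: 'a' with length 4

4


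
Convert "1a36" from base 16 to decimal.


Input: "1a36" in base 16
Positional expansion:
  Digit '1' (value 1) x 16^3 = 4096
  Digit 'a' (value 10) x 16^2 = 2560
  Digit '3' (value 3) x 16^1 = 48
  Digit '6' (value 6) x 16^0 = 6
Sum = 6710

6710


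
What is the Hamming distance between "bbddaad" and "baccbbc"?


Comparing "bbddaad" and "baccbbc" position by position:
  Position 0: 'b' vs 'b' => same
  Position 1: 'b' vs 'a' => differ
  Position 2: 'd' vs 'c' => differ
  Position 3: 'd' vs 'c' => differ
  Position 4: 'a' vs 'b' => differ
  Position 5: 'a' vs 'b' => differ
  Position 6: 'd' vs 'c' => differ
Total differences (Hamming distance): 6

6


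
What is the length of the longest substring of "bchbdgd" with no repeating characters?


Input: "bchbdgd"
Sliding window (track last position of each char):
  Position 0 ('b'): window [0,0] length 1 -- new best
  Position 1 ('c'): window [0,1] length 2 -- new best
  Position 2 ('h'): window [0,2] length 3 -- new best
  Position 3 ('b'): repeat (last at 0), move window start to 1
  Position 3 ('b'): window [1,3] length 3
  Position 4 ('d'): window [1,4] length 4 -- new best
  Position 5 ('g'): window [1,5] length 5 -- new best
  Position 6 ('d'): repeat (last at 4), move window start to 5
  Position 6 ('d'): window [5,6] length 2
Longest substring with no repeats: "chbdg" with length 5

5


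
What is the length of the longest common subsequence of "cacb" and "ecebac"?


LCS of "cacb" and "ecebac"
DP table:
           e    c    e    b    a    c
      0    0    0    0    0    0    0
  c   0    0    1    1    1    1    1
  a   0    0    1    1    1    2    2
  c   0    0    1    1    1    2    3
  b   0    0    1    1    2    2    3
LCS length = dp[4][6] = 3

3


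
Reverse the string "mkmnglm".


Input: mkmnglm
Reading characters right to left:
  Position 6: 'm'
  Position 5: 'l'
  Position 4: 'g'
  Position 3: 'n'
  Position 2: 'm'
  Position 1: 'k'
  Position 0: 'm'
Reversed: mlgnmkm

mlgnmkm


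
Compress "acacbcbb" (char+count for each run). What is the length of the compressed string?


Input: acacbcbb
Runs:
  'a' x 1 => "a1"
  'c' x 1 => "c1"
  'a' x 1 => "a1"
  'c' x 1 => "c1"
  'b' x 1 => "b1"
  'c' x 1 => "c1"
  'b' x 2 => "b2"
Compressed: "a1c1a1c1b1c1b2"
Compressed length: 14

14


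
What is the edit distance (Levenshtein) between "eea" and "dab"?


Computing edit distance: "eea" -> "dab"
DP table:
           d    a    b
      0    1    2    3
  e   1    1    2    3
  e   2    2    2    3
  a   3    3    2    3
Edit distance = dp[3][3] = 3

3


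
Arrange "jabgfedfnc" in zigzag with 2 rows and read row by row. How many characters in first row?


Zigzag "jabgfedfnc" into 2 rows:
Placing characters:
  'j' => row 0
  'a' => row 1
  'b' => row 0
  'g' => row 1
  'f' => row 0
  'e' => row 1
  'd' => row 0
  'f' => row 1
  'n' => row 0
  'c' => row 1
Rows:
  Row 0: "jbfdn"
  Row 1: "agefc"
First row length: 5

5


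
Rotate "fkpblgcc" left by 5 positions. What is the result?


Input: "fkpblgcc", rotate left by 5
First 5 characters: "fkpbl"
Remaining characters: "gcc"
Concatenate remaining + first: "gcc" + "fkpbl" = "gccfkpbl"

gccfkpbl


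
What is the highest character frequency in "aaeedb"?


Input: aaeedb
Character counts:
  'a': 2
  'b': 1
  'd': 1
  'e': 2
Maximum frequency: 2

2


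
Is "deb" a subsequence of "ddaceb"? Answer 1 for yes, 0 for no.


Check if "deb" is a subsequence of "ddaceb"
Greedy scan:
  Position 0 ('d'): matches sub[0] = 'd'
  Position 1 ('d'): no match needed
  Position 2 ('a'): no match needed
  Position 3 ('c'): no match needed
  Position 4 ('e'): matches sub[1] = 'e'
  Position 5 ('b'): matches sub[2] = 'b'
All 3 characters matched => is a subsequence

1


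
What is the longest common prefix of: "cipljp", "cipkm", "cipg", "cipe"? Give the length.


Words: cipljp, cipkm, cipg, cipe
  Position 0: all 'c' => match
  Position 1: all 'i' => match
  Position 2: all 'p' => match
  Position 3: ('l', 'k', 'g', 'e') => mismatch, stop
LCP = "cip" (length 3)

3


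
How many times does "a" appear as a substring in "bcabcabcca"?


Searching for "a" in "bcabcabcca"
Scanning each position:
  Position 0: "b" => no
  Position 1: "c" => no
  Position 2: "a" => MATCH
  Position 3: "b" => no
  Position 4: "c" => no
  Position 5: "a" => MATCH
  Position 6: "b" => no
  Position 7: "c" => no
  Position 8: "c" => no
  Position 9: "a" => MATCH
Total occurrences: 3

3


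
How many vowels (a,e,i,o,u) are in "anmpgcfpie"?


Input: anmpgcfpie
Checking each character:
  'a' at position 0: vowel (running total: 1)
  'n' at position 1: consonant
  'm' at position 2: consonant
  'p' at position 3: consonant
  'g' at position 4: consonant
  'c' at position 5: consonant
  'f' at position 6: consonant
  'p' at position 7: consonant
  'i' at position 8: vowel (running total: 2)
  'e' at position 9: vowel (running total: 3)
Total vowels: 3

3


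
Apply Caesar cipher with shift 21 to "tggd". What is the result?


Caesar cipher: shift "tggd" by 21
  't' (pos 19) + 21 = pos 14 = 'o'
  'g' (pos 6) + 21 = pos 1 = 'b'
  'g' (pos 6) + 21 = pos 1 = 'b'
  'd' (pos 3) + 21 = pos 24 = 'y'
Result: obby

obby


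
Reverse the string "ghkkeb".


Input: ghkkeb
Reading characters right to left:
  Position 5: 'b'
  Position 4: 'e'
  Position 3: 'k'
  Position 2: 'k'
  Position 1: 'h'
  Position 0: 'g'
Reversed: bekkhg

bekkhg


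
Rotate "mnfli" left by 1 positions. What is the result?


Input: "mnfli", rotate left by 1
First 1 characters: "m"
Remaining characters: "nfli"
Concatenate remaining + first: "nfli" + "m" = "nflim"

nflim


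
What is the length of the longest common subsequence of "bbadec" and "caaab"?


LCS of "bbadec" and "caaab"
DP table:
           c    a    a    a    b
      0    0    0    0    0    0
  b   0    0    0    0    0    1
  b   0    0    0    0    0    1
  a   0    0    1    1    1    1
  d   0    0    1    1    1    1
  e   0    0    1    1    1    1
  c   0    1    1    1    1    1
LCS length = dp[6][5] = 1

1


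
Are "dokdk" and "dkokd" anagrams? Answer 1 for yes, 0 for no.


Strings: "dokdk", "dkokd"
Sorted first:  ddkko
Sorted second: ddkko
Sorted forms match => anagrams

1


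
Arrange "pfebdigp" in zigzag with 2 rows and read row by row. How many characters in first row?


Zigzag "pfebdigp" into 2 rows:
Placing characters:
  'p' => row 0
  'f' => row 1
  'e' => row 0
  'b' => row 1
  'd' => row 0
  'i' => row 1
  'g' => row 0
  'p' => row 1
Rows:
  Row 0: "pedg"
  Row 1: "fbip"
First row length: 4

4


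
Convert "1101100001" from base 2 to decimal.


Input: "1101100001" in base 2
Positional expansion:
  Digit '1' (value 1) x 2^9 = 512
  Digit '1' (value 1) x 2^8 = 256
  Digit '0' (value 0) x 2^7 = 0
  Digit '1' (value 1) x 2^6 = 64
  Digit '1' (value 1) x 2^5 = 32
  Digit '0' (value 0) x 2^4 = 0
  Digit '0' (value 0) x 2^3 = 0
  Digit '0' (value 0) x 2^2 = 0
  Digit '0' (value 0) x 2^1 = 0
  Digit '1' (value 1) x 2^0 = 1
Sum = 865

865


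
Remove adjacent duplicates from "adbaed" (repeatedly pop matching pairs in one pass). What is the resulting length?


Input: adbaed
Stack-based adjacent duplicate removal:
  Read 'a': push. Stack: a
  Read 'd': push. Stack: ad
  Read 'b': push. Stack: adb
  Read 'a': push. Stack: adba
  Read 'e': push. Stack: adbae
  Read 'd': push. Stack: adbaed
Final stack: "adbaed" (length 6)

6


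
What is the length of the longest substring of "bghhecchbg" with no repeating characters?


Input: "bghhecchbg"
Sliding window (track last position of each char):
  Position 0 ('b'): window [0,0] length 1 -- new best
  Position 1 ('g'): window [0,1] length 2 -- new best
  Position 2 ('h'): window [0,2] length 3 -- new best
  Position 3 ('h'): repeat (last at 2), move window start to 3
  Position 3 ('h'): window [3,3] length 1
  Position 4 ('e'): window [3,4] length 2
  Position 5 ('c'): window [3,5] length 3
  Position 6 ('c'): repeat (last at 5), move window start to 6
  Position 6 ('c'): window [6,6] length 1
  Position 7 ('h'): window [6,7] length 2
  Position 8 ('b'): window [6,8] length 3
  Position 9 ('g'): window [6,9] length 4 -- new best
Longest substring with no repeats: "chbg" with length 4

4


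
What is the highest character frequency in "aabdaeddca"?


Input: aabdaeddca
Character counts:
  'a': 4
  'b': 1
  'c': 1
  'd': 3
  'e': 1
Maximum frequency: 4

4


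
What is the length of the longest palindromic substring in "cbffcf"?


Input: "cbffcf"
Checking substrings for palindromes:
  [3:6] "fcf" (len 3) => palindrome
  [2:4] "ff" (len 2) => palindrome
Longest palindromic substring: "fcf" with length 3

3


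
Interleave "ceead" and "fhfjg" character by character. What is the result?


Interleaving "ceead" and "fhfjg":
  Position 0: 'c' from first, 'f' from second => "cf"
  Position 1: 'e' from first, 'h' from second => "eh"
  Position 2: 'e' from first, 'f' from second => "ef"
  Position 3: 'a' from first, 'j' from second => "aj"
  Position 4: 'd' from first, 'g' from second => "dg"
Result: cfehefajdg

cfehefajdg


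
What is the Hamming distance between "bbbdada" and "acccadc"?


Comparing "bbbdada" and "acccadc" position by position:
  Position 0: 'b' vs 'a' => differ
  Position 1: 'b' vs 'c' => differ
  Position 2: 'b' vs 'c' => differ
  Position 3: 'd' vs 'c' => differ
  Position 4: 'a' vs 'a' => same
  Position 5: 'd' vs 'd' => same
  Position 6: 'a' vs 'c' => differ
Total differences (Hamming distance): 5

5


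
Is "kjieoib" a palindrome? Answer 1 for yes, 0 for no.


Input: kjieoib
Reversed: bioeijk
  Compare pos 0 ('k') with pos 6 ('b'): MISMATCH
  Compare pos 1 ('j') with pos 5 ('i'): MISMATCH
  Compare pos 2 ('i') with pos 4 ('o'): MISMATCH
Result: not a palindrome

0


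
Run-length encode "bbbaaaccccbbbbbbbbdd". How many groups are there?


Input: bbbaaaccccbbbbbbbbdd
Scanning for consecutive runs:
  Group 1: 'b' x 3 (positions 0-2)
  Group 2: 'a' x 3 (positions 3-5)
  Group 3: 'c' x 4 (positions 6-9)
  Group 4: 'b' x 8 (positions 10-17)
  Group 5: 'd' x 2 (positions 18-19)
Total groups: 5

5


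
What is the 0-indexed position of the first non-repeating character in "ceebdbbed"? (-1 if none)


Input: ceebdbbed
Character frequencies:
  'b': 3
  'c': 1
  'd': 2
  'e': 3
Scanning left to right for freq == 1:
  Position 0 ('c'): unique! => answer = 0

0


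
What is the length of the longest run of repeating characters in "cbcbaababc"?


Input: "cbcbaababc"
Scanning for longest run:
  Position 1 ('b'): new char, reset run to 1
  Position 2 ('c'): new char, reset run to 1
  Position 3 ('b'): new char, reset run to 1
  Position 4 ('a'): new char, reset run to 1
  Position 5 ('a'): continues run of 'a', length=2
  Position 6 ('b'): new char, reset run to 1
  Position 7 ('a'): new char, reset run to 1
  Position 8 ('b'): new char, reset run to 1
  Position 9 ('c'): new char, reset run to 1
Longest run: 'a' with length 2

2


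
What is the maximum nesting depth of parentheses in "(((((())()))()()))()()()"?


Input: "(((((())()))()()))()()()"
Tracking depth:
  Position 0 '(': depth becomes 1
  Position 1 '(': depth becomes 2
  Position 2 '(': depth becomes 3
  Position 3 '(': depth becomes 4
  Position 4 '(': depth becomes 5
  Position 5 '(': depth becomes 6
  Position 6 ')': depth becomes 5
  Position 7 ')': depth becomes 4
  Position 8 '(': depth becomes 5
  Position 9 ')': depth becomes 4
  Position 10 ')': depth becomes 3
  Position 11 ')': depth becomes 2
  Position 12 '(': depth becomes 3
  Position 13 ')': depth becomes 2
  Position 14 '(': depth becomes 3
  Position 15 ')': depth becomes 2
  Position 16 ')': depth becomes 1
  Position 17 ')': depth becomes 0
  Position 18 '(': depth becomes 1
  Position 19 ')': depth becomes 0
  Position 20 '(': depth becomes 1
  Position 21 ')': depth becomes 0
  Position 22 '(': depth becomes 1
  Position 23 ')': depth becomes 0
Maximum depth reached: 6

6


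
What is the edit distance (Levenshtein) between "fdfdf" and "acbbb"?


Computing edit distance: "fdfdf" -> "acbbb"
DP table:
           a    c    b    b    b
      0    1    2    3    4    5
  f   1    1    2    3    4    5
  d   2    2    2    3    4    5
  f   3    3    3    3    4    5
  d   4    4    4    4    4    5
  f   5    5    5    5    5    5
Edit distance = dp[5][5] = 5

5


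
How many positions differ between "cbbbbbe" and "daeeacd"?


Comparing "cbbbbbe" and "daeeacd" position by position:
  Position 0: 'c' vs 'd' => DIFFER
  Position 1: 'b' vs 'a' => DIFFER
  Position 2: 'b' vs 'e' => DIFFER
  Position 3: 'b' vs 'e' => DIFFER
  Position 4: 'b' vs 'a' => DIFFER
  Position 5: 'b' vs 'c' => DIFFER
  Position 6: 'e' vs 'd' => DIFFER
Positions that differ: 7

7


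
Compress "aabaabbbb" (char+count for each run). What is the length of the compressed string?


Input: aabaabbbb
Runs:
  'a' x 2 => "a2"
  'b' x 1 => "b1"
  'a' x 2 => "a2"
  'b' x 4 => "b4"
Compressed: "a2b1a2b4"
Compressed length: 8

8


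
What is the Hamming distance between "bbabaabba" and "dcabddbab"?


Comparing "bbabaabba" and "dcabddbab" position by position:
  Position 0: 'b' vs 'd' => differ
  Position 1: 'b' vs 'c' => differ
  Position 2: 'a' vs 'a' => same
  Position 3: 'b' vs 'b' => same
  Position 4: 'a' vs 'd' => differ
  Position 5: 'a' vs 'd' => differ
  Position 6: 'b' vs 'b' => same
  Position 7: 'b' vs 'a' => differ
  Position 8: 'a' vs 'b' => differ
Total differences (Hamming distance): 6

6


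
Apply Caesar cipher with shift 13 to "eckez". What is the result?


Caesar cipher: shift "eckez" by 13
  'e' (pos 4) + 13 = pos 17 = 'r'
  'c' (pos 2) + 13 = pos 15 = 'p'
  'k' (pos 10) + 13 = pos 23 = 'x'
  'e' (pos 4) + 13 = pos 17 = 'r'
  'z' (pos 25) + 13 = pos 12 = 'm'
Result: rpxrm

rpxrm


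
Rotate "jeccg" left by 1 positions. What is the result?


Input: "jeccg", rotate left by 1
First 1 characters: "j"
Remaining characters: "eccg"
Concatenate remaining + first: "eccg" + "j" = "eccgj"

eccgj


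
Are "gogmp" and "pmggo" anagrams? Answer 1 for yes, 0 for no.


Strings: "gogmp", "pmggo"
Sorted first:  ggmop
Sorted second: ggmop
Sorted forms match => anagrams

1


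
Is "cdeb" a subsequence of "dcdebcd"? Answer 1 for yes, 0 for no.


Check if "cdeb" is a subsequence of "dcdebcd"
Greedy scan:
  Position 0 ('d'): no match needed
  Position 1 ('c'): matches sub[0] = 'c'
  Position 2 ('d'): matches sub[1] = 'd'
  Position 3 ('e'): matches sub[2] = 'e'
  Position 4 ('b'): matches sub[3] = 'b'
  Position 5 ('c'): no match needed
  Position 6 ('d'): no match needed
All 4 characters matched => is a subsequence

1


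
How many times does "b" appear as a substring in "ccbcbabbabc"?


Searching for "b" in "ccbcbabbabc"
Scanning each position:
  Position 0: "c" => no
  Position 1: "c" => no
  Position 2: "b" => MATCH
  Position 3: "c" => no
  Position 4: "b" => MATCH
  Position 5: "a" => no
  Position 6: "b" => MATCH
  Position 7: "b" => MATCH
  Position 8: "a" => no
  Position 9: "b" => MATCH
  Position 10: "c" => no
Total occurrences: 5

5


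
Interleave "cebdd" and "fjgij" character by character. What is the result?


Interleaving "cebdd" and "fjgij":
  Position 0: 'c' from first, 'f' from second => "cf"
  Position 1: 'e' from first, 'j' from second => "ej"
  Position 2: 'b' from first, 'g' from second => "bg"
  Position 3: 'd' from first, 'i' from second => "di"
  Position 4: 'd' from first, 'j' from second => "dj"
Result: cfejbgdidj

cfejbgdidj


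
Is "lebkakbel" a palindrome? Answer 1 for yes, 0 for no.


Input: lebkakbel
Reversed: lebkakbel
  Compare pos 0 ('l') with pos 8 ('l'): match
  Compare pos 1 ('e') with pos 7 ('e'): match
  Compare pos 2 ('b') with pos 6 ('b'): match
  Compare pos 3 ('k') with pos 5 ('k'): match
Result: palindrome

1


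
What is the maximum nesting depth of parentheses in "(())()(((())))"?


Input: "(())()(((())))"
Tracking depth:
  Position 0 '(': depth becomes 1
  Position 1 '(': depth becomes 2
  Position 2 ')': depth becomes 1
  Position 3 ')': depth becomes 0
  Position 4 '(': depth becomes 1
  Position 5 ')': depth becomes 0
  Position 6 '(': depth becomes 1
  Position 7 '(': depth becomes 2
  Position 8 '(': depth becomes 3
  Position 9 '(': depth becomes 4
  Position 10 ')': depth becomes 3
  Position 11 ')': depth becomes 2
  Position 12 ')': depth becomes 1
  Position 13 ')': depth becomes 0
Maximum depth reached: 4

4


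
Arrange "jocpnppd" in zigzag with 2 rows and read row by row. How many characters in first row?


Zigzag "jocpnppd" into 2 rows:
Placing characters:
  'j' => row 0
  'o' => row 1
  'c' => row 0
  'p' => row 1
  'n' => row 0
  'p' => row 1
  'p' => row 0
  'd' => row 1
Rows:
  Row 0: "jcnp"
  Row 1: "oppd"
First row length: 4

4


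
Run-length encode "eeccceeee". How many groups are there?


Input: eeccceeee
Scanning for consecutive runs:
  Group 1: 'e' x 2 (positions 0-1)
  Group 2: 'c' x 3 (positions 2-4)
  Group 3: 'e' x 4 (positions 5-8)
Total groups: 3

3


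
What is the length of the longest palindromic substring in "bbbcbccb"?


Input: "bbbcbccb"
Checking substrings for palindromes:
  [4:8] "bccb" (len 4) => palindrome
  [0:3] "bbb" (len 3) => palindrome
  [2:5] "bcb" (len 3) => palindrome
  [3:6] "cbc" (len 3) => palindrome
  [0:2] "bb" (len 2) => palindrome
  [1:3] "bb" (len 2) => palindrome
Longest palindromic substring: "bccb" with length 4

4


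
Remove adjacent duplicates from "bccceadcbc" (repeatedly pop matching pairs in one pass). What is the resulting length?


Input: bccceadcbc
Stack-based adjacent duplicate removal:
  Read 'b': push. Stack: b
  Read 'c': push. Stack: bc
  Read 'c': matches stack top 'c' => pop. Stack: b
  Read 'c': push. Stack: bc
  Read 'e': push. Stack: bce
  Read 'a': push. Stack: bcea
  Read 'd': push. Stack: bcead
  Read 'c': push. Stack: bceadc
  Read 'b': push. Stack: bceadcb
  Read 'c': push. Stack: bceadcbc
Final stack: "bceadcbc" (length 8)

8


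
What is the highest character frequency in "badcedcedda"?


Input: badcedcedda
Character counts:
  'a': 2
  'b': 1
  'c': 2
  'd': 4
  'e': 2
Maximum frequency: 4

4


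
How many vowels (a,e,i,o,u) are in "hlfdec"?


Input: hlfdec
Checking each character:
  'h' at position 0: consonant
  'l' at position 1: consonant
  'f' at position 2: consonant
  'd' at position 3: consonant
  'e' at position 4: vowel (running total: 1)
  'c' at position 5: consonant
Total vowels: 1

1


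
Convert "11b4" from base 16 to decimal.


Input: "11b4" in base 16
Positional expansion:
  Digit '1' (value 1) x 16^3 = 4096
  Digit '1' (value 1) x 16^2 = 256
  Digit 'b' (value 11) x 16^1 = 176
  Digit '4' (value 4) x 16^0 = 4
Sum = 4532

4532


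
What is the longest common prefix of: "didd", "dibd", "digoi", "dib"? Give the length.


Words: didd, dibd, digoi, dib
  Position 0: all 'd' => match
  Position 1: all 'i' => match
  Position 2: ('d', 'b', 'g', 'b') => mismatch, stop
LCP = "di" (length 2)

2


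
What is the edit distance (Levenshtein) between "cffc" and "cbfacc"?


Computing edit distance: "cffc" -> "cbfacc"
DP table:
           c    b    f    a    c    c
      0    1    2    3    4    5    6
  c   1    0    1    2    3    4    5
  f   2    1    1    1    2    3    4
  f   3    2    2    1    2    3    4
  c   4    3    3    2    2    2    3
Edit distance = dp[4][6] = 3

3


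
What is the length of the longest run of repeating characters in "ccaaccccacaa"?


Input: "ccaaccccacaa"
Scanning for longest run:
  Position 1 ('c'): continues run of 'c', length=2
  Position 2 ('a'): new char, reset run to 1
  Position 3 ('a'): continues run of 'a', length=2
  Position 4 ('c'): new char, reset run to 1
  Position 5 ('c'): continues run of 'c', length=2
  Position 6 ('c'): continues run of 'c', length=3
  Position 7 ('c'): continues run of 'c', length=4
  Position 8 ('a'): new char, reset run to 1
  Position 9 ('c'): new char, reset run to 1
  Position 10 ('a'): new char, reset run to 1
  Position 11 ('a'): continues run of 'a', length=2
Longest run: 'c' with length 4

4


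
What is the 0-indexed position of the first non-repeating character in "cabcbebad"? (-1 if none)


Input: cabcbebad
Character frequencies:
  'a': 2
  'b': 3
  'c': 2
  'd': 1
  'e': 1
Scanning left to right for freq == 1:
  Position 0 ('c'): freq=2, skip
  Position 1 ('a'): freq=2, skip
  Position 2 ('b'): freq=3, skip
  Position 3 ('c'): freq=2, skip
  Position 4 ('b'): freq=3, skip
  Position 5 ('e'): unique! => answer = 5

5


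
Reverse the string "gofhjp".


Input: gofhjp
Reading characters right to left:
  Position 5: 'p'
  Position 4: 'j'
  Position 3: 'h'
  Position 2: 'f'
  Position 1: 'o'
  Position 0: 'g'
Reversed: pjhfog

pjhfog


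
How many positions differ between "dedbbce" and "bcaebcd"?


Comparing "dedbbce" and "bcaebcd" position by position:
  Position 0: 'd' vs 'b' => DIFFER
  Position 1: 'e' vs 'c' => DIFFER
  Position 2: 'd' vs 'a' => DIFFER
  Position 3: 'b' vs 'e' => DIFFER
  Position 4: 'b' vs 'b' => same
  Position 5: 'c' vs 'c' => same
  Position 6: 'e' vs 'd' => DIFFER
Positions that differ: 5

5


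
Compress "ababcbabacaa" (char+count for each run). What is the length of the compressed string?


Input: ababcbabacaa
Runs:
  'a' x 1 => "a1"
  'b' x 1 => "b1"
  'a' x 1 => "a1"
  'b' x 1 => "b1"
  'c' x 1 => "c1"
  'b' x 1 => "b1"
  'a' x 1 => "a1"
  'b' x 1 => "b1"
  'a' x 1 => "a1"
  'c' x 1 => "c1"
  'a' x 2 => "a2"
Compressed: "a1b1a1b1c1b1a1b1a1c1a2"
Compressed length: 22

22


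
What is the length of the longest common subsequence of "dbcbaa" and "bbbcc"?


LCS of "dbcbaa" and "bbbcc"
DP table:
           b    b    b    c    c
      0    0    0    0    0    0
  d   0    0    0    0    0    0
  b   0    1    1    1    1    1
  c   0    1    1    1    2    2
  b   0    1    2    2    2    2
  a   0    1    2    2    2    2
  a   0    1    2    2    2    2
LCS length = dp[6][5] = 2

2


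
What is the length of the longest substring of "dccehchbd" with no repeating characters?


Input: "dccehchbd"
Sliding window (track last position of each char):
  Position 0 ('d'): window [0,0] length 1 -- new best
  Position 1 ('c'): window [0,1] length 2 -- new best
  Position 2 ('c'): repeat (last at 1), move window start to 2
  Position 2 ('c'): window [2,2] length 1
  Position 3 ('e'): window [2,3] length 2
  Position 4 ('h'): window [2,4] length 3 -- new best
  Position 5 ('c'): repeat (last at 2), move window start to 3
  Position 5 ('c'): window [3,5] length 3
  Position 6 ('h'): repeat (last at 4), move window start to 5
  Position 6 ('h'): window [5,6] length 2
  Position 7 ('b'): window [5,7] length 3
  Position 8 ('d'): window [5,8] length 4 -- new best
Longest substring with no repeats: "chbd" with length 4

4


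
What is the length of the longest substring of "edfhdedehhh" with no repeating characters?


Input: "edfhdedehhh"
Sliding window (track last position of each char):
  Position 0 ('e'): window [0,0] length 1 -- new best
  Position 1 ('d'): window [0,1] length 2 -- new best
  Position 2 ('f'): window [0,2] length 3 -- new best
  Position 3 ('h'): window [0,3] length 4 -- new best
  Position 4 ('d'): repeat (last at 1), move window start to 2
  Position 4 ('d'): window [2,4] length 3
  Position 5 ('e'): window [2,5] length 4
  Position 6 ('d'): repeat (last at 4), move window start to 5
  Position 6 ('d'): window [5,6] length 2
  Position 7 ('e'): repeat (last at 5), move window start to 6
  Position 7 ('e'): window [6,7] length 2
  Position 8 ('h'): window [6,8] length 3
  Position 9 ('h'): repeat (last at 8), move window start to 9
  Position 9 ('h'): window [9,9] length 1
  Position 10 ('h'): repeat (last at 9), move window start to 10
  Position 10 ('h'): window [10,10] length 1
Longest substring with no repeats: "edfh" with length 4

4


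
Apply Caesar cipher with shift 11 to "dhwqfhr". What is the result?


Caesar cipher: shift "dhwqfhr" by 11
  'd' (pos 3) + 11 = pos 14 = 'o'
  'h' (pos 7) + 11 = pos 18 = 's'
  'w' (pos 22) + 11 = pos 7 = 'h'
  'q' (pos 16) + 11 = pos 1 = 'b'
  'f' (pos 5) + 11 = pos 16 = 'q'
  'h' (pos 7) + 11 = pos 18 = 's'
  'r' (pos 17) + 11 = pos 2 = 'c'
Result: oshbqsc

oshbqsc


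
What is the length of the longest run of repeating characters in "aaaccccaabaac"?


Input: "aaaccccaabaac"
Scanning for longest run:
  Position 1 ('a'): continues run of 'a', length=2
  Position 2 ('a'): continues run of 'a', length=3
  Position 3 ('c'): new char, reset run to 1
  Position 4 ('c'): continues run of 'c', length=2
  Position 5 ('c'): continues run of 'c', length=3
  Position 6 ('c'): continues run of 'c', length=4
  Position 7 ('a'): new char, reset run to 1
  Position 8 ('a'): continues run of 'a', length=2
  Position 9 ('b'): new char, reset run to 1
  Position 10 ('a'): new char, reset run to 1
  Position 11 ('a'): continues run of 'a', length=2
  Position 12 ('c'): new char, reset run to 1
Longest run: 'c' with length 4

4


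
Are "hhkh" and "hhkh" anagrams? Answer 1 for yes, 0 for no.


Strings: "hhkh", "hhkh"
Sorted first:  hhhk
Sorted second: hhhk
Sorted forms match => anagrams

1


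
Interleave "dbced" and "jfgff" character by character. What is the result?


Interleaving "dbced" and "jfgff":
  Position 0: 'd' from first, 'j' from second => "dj"
  Position 1: 'b' from first, 'f' from second => "bf"
  Position 2: 'c' from first, 'g' from second => "cg"
  Position 3: 'e' from first, 'f' from second => "ef"
  Position 4: 'd' from first, 'f' from second => "df"
Result: djbfcgefdf

djbfcgefdf


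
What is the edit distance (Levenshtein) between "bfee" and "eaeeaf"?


Computing edit distance: "bfee" -> "eaeeaf"
DP table:
           e    a    e    e    a    f
      0    1    2    3    4    5    6
  b   1    1    2    3    4    5    6
  f   2    2    2    3    4    5    5
  e   3    2    3    2    3    4    5
  e   4    3    3    3    2    3    4
Edit distance = dp[4][6] = 4

4


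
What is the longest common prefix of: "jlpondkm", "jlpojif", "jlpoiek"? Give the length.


Words: jlpondkm, jlpojif, jlpoiek
  Position 0: all 'j' => match
  Position 1: all 'l' => match
  Position 2: all 'p' => match
  Position 3: all 'o' => match
  Position 4: ('n', 'j', 'i') => mismatch, stop
LCP = "jlpo" (length 4)

4


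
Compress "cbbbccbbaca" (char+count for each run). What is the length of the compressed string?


Input: cbbbccbbaca
Runs:
  'c' x 1 => "c1"
  'b' x 3 => "b3"
  'c' x 2 => "c2"
  'b' x 2 => "b2"
  'a' x 1 => "a1"
  'c' x 1 => "c1"
  'a' x 1 => "a1"
Compressed: "c1b3c2b2a1c1a1"
Compressed length: 14

14


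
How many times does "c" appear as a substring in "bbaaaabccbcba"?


Searching for "c" in "bbaaaabccbcba"
Scanning each position:
  Position 0: "b" => no
  Position 1: "b" => no
  Position 2: "a" => no
  Position 3: "a" => no
  Position 4: "a" => no
  Position 5: "a" => no
  Position 6: "b" => no
  Position 7: "c" => MATCH
  Position 8: "c" => MATCH
  Position 9: "b" => no
  Position 10: "c" => MATCH
  Position 11: "b" => no
  Position 12: "a" => no
Total occurrences: 3

3
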